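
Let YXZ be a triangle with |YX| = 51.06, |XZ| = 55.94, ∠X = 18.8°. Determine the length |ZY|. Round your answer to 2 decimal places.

By the law of cosines, |ZY|² = |YX|² + |XZ|² − 2·|YX|·|XZ|·cos X = 328.59, so |ZY| ≈ 18.127.

18.13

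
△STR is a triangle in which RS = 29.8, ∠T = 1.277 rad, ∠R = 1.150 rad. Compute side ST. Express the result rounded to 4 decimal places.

The third angle is ∠S = π − ∠T − ∠R = 0.715 rad.
Law of sines: ST = RS·sin R/sin T ≈ 28.418.

28.4180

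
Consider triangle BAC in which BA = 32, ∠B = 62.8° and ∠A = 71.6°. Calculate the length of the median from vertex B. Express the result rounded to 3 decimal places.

31.912

The third angle is ∠C = 180° − ∠B − ∠A = 45.60°.
Law of sines: AC = BA·sin B/sin C ≈ 39.835.
Law of sines: CB = BA·sin A/sin C ≈ 42.499.
Median from B: ½√(2·CB² + 2·BA² − AC²) ≈ 31.912.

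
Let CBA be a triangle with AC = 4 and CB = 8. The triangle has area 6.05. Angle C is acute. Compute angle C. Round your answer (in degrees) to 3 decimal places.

∠C ≈ 22.218°

From area = ½·AC·CB·sin C, we get sin C = 2·area/(AC·CB) ≈ 0.37812.
Taking the acute solution, ∠C ≈ 22.22°.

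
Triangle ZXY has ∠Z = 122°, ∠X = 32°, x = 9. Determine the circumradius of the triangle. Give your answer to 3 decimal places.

The third angle is ∠Y = 180° − ∠Z − ∠X = 26.00°.
Law of sines: z = x·sin Z/sin X ≈ 14.403.
Law of sines: y = x·sin Y/sin X ≈ 7.4452.
Circumradius = x/(2 sin X) ≈ 8.4919.

R ≈ 8.492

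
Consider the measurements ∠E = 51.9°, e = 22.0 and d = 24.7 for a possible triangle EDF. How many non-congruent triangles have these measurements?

d·sin E = 24.7·sin(51.9°) ≈ 19.44.
Since d sin E < e < d (19.44 < 22.0 < 24.7), two triangles exist.

2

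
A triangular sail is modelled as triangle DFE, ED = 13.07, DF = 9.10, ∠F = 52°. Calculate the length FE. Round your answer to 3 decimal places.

Law of sines: sin E = DF·sin F/ED ≈ 0.54865.
Since ED ≥ DF, only the acute value applies: ∠E ≈ 33.27°.
Then ∠D = 180° − ∠F − ∠E ≈ 94.73°.
Law of sines gives FE = ED·sin D/sin F ≈ 16.53.

16.530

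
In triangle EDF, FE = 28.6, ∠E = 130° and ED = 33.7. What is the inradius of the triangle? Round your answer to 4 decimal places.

r ≈ 6.2147

By the law of cosines, DF² = FE² + ED² − 2·FE·ED·cos E = 3192.7, so DF ≈ 56.504.
Area = ½·FE·ED·sin E ≈ 369.16.
Semiperimeter s = (56.504+28.6+33.7)/2 = 59.402.
Inradius = area/s = 369.16/59.402 ≈ 6.2147.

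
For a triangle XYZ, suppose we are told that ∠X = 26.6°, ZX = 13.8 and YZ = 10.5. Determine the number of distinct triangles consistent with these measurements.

2

ZX·sin X = 13.8·sin(26.6°) ≈ 6.179.
Since ZX sin X < YZ < ZX (6.179 < 10.5 < 13.8), two triangles exist.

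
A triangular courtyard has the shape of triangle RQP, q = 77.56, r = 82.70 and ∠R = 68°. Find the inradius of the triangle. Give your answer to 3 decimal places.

Law of sines: sin Q = q·sin R/r ≈ 0.86956.
Since r ≥ q, only the acute value applies: ∠Q ≈ 60.41°.
Then ∠P = 180° − ∠R − ∠Q ≈ 51.59°.
Law of sines gives p = r·sin P/sin R ≈ 69.894.
Area = ½·r·q·sin P ≈ 2513.1.
Semiperimeter s = (82.7+77.56+69.894)/2 = 115.08.
Inradius = area/s = 2513.1/115.08 ≈ 21.839.

21.839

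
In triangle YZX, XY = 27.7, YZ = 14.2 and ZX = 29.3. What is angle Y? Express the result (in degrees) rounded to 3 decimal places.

By the law of cosines, cos Y = (XY² + YZ² − ZX²) / (2·XY·YZ) ≈ 0.14039, so ∠Y ≈ 81.93°.

∠Y ≈ 81.930°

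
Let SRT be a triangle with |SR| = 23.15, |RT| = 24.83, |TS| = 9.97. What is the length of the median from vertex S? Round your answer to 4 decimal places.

Median from S: ½√(2·|TS|² + 2·|SR|² − |RT|²) ≈ 12.788.

m_S ≈ 12.7879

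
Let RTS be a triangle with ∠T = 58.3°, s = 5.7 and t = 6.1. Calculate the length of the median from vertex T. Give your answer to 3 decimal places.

m_T ≈ 5.418

Law of sines: sin S = s·sin T/t ≈ 0.79502.
Since t ≥ s, only the acute value applies: ∠S ≈ 52.66°.
Then ∠R = 180° − ∠T − ∠S ≈ 69.04°.
Law of sines gives r = t·sin R/sin T ≈ 6.6953.
Median from T: ½√(2·s² + 2·r² − t²) ≈ 5.4181.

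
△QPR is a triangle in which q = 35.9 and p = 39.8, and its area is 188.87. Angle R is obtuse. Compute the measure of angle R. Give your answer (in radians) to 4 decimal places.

2.8740

From area = ½·q·p·sin R, we get sin R = 2·area/(q·p) ≈ 0.26437.
Taking the obtuse solution, ∠R ≈ 2.874 rad.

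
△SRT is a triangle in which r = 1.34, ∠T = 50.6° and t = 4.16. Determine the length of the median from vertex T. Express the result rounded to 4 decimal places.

Law of sines: sin R = r·sin T/t ≈ 0.24891.
Since t ≥ r, only the acute value applies: ∠R ≈ 14.41°.
Then ∠S = 180° − ∠T − ∠R ≈ 114.99°.
Law of sines gives s = t·sin S/sin T ≈ 4.8796.
Median from T: ½√(2·s² + 2·r² − t²) ≈ 2.9115.

m_T ≈ 2.9115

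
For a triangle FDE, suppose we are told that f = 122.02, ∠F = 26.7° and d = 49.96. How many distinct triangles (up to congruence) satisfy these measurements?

d·sin F = 49.96·sin(26.7°) ≈ 22.45.
Since f ≥ d, exactly one triangle exists.

1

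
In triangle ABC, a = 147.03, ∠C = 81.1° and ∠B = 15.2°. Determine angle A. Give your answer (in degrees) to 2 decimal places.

The third angle is ∠A = 180° − ∠B − ∠C = 83.70°.

∠A ≈ 83.70°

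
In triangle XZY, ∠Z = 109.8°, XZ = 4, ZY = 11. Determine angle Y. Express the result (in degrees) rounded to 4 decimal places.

By the law of cosines, YX² = XZ² + ZY² − 2·XZ·ZY·cos Z = 166.81, so YX ≈ 12.915.
Law of cosines again: cos Y = (ZY² + YX² − XZ²)/(2·ZY·YX) ≈ 0.95660, so ∠Y ≈ 16.94°.

∠Y ≈ 16.9416°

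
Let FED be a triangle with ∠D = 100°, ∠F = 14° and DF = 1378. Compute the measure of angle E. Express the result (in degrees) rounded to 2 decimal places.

66.00

The third angle is ∠E = 180° − ∠D − ∠F = 66.00°.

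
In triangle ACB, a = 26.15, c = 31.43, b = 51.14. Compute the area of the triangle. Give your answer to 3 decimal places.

Semiperimeter s = (26.15 + 31.43 + 51.14)/2 = 54.36.
Heron's formula: area = √(54.36·28.21·22.93·3.22) ≈ 336.49.

area ≈ 336.489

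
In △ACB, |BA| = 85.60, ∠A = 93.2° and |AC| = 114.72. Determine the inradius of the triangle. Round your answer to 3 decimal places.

r ≈ 28.236

By the law of cosines, |CB|² = |BA|² + |AC|² − 2·|BA|·|AC|·cos A = 21584, so |CB| ≈ 146.92.
Area = ½·|BA|·|AC|·sin A ≈ 4902.4.
Semiperimeter s = (146.92+85.6+114.72)/2 = 173.62.
Inradius = area/s = 4902.4/173.62 ≈ 28.236.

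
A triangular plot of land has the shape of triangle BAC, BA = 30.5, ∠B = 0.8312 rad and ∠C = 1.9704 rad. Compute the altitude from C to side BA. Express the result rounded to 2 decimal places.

The third angle is ∠A = π − ∠C − ∠B = 0.3400 rad.
Law of sines: AC = BA·sin B/sin C ≈ 24.459.
Law of sines: CB = BA·sin A/sin C ≈ 11.041.
Area = ½·BA·AC·sin A ≈ 124.39.
The altitude from C has length 2·area/BA ≈ 8.1564.

8.16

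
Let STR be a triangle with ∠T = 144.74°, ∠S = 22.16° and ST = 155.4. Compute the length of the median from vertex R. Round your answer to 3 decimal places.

m_R ≈ 325.171

The third angle is ∠R = 180° − ∠S − ∠T = 13.10°.
Law of sines: TR = ST·sin S/sin R ≈ 258.62.
Law of sines: RS = ST·sin T/sin R ≈ 395.81.
Median from R: ½√(2·TR² + 2·RS² − ST²) ≈ 325.17.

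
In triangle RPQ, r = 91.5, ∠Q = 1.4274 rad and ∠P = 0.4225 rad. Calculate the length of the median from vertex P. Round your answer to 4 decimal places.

m_P ≈ 90.7895

The third angle is ∠R = π − ∠P − ∠Q = 1.2917 rad.
Law of sines: p = r·sin P/sin R ≈ 39.029.
Law of sines: q = r·sin Q/sin R ≈ 94.206.
Median from P: ½√(2·q² + 2·r² − p²) ≈ 90.789.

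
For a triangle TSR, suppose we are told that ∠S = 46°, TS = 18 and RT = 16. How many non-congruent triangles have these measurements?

TS·sin S = 18·sin(46°) ≈ 12.95.
Since TS sin S < RT < TS (12.95 < 16 < 18), two triangles exist.

2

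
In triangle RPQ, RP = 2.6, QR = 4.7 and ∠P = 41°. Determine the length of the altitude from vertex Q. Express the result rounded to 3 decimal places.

h_Q ≈ 4.161

Law of sines: sin Q = RP·sin P/QR ≈ 0.36293.
Since QR ≥ RP, only the acute value applies: ∠Q ≈ 21.28°.
Then ∠R = 180° − ∠P − ∠Q ≈ 117.72°.
Law of sines gives PQ = QR·sin R/sin P ≈ 6.3418.
Area = ½·QR·RP·sin R ≈ 5.4088.
The altitude from Q has length 2·area/RP ≈ 4.1606.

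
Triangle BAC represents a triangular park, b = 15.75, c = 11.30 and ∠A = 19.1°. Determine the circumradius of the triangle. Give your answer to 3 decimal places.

By the law of cosines, a² = c² + b² − 2·c·b·cos A = 39.398, so a ≈ 6.2768.
Area = ½·c·b·sin A ≈ 29.118.
Circumradius = a/(2 sin A) ≈ 9.5911.

9.591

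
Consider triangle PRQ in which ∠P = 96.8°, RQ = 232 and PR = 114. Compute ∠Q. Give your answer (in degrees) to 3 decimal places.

Law of sines: sin Q = PR·sin P/RQ ≈ 0.48792.
Since RQ ≥ PR, only the acute value applies: ∠Q ≈ 29.20°.
Then ∠R = 180° − ∠P − ∠Q ≈ 54.00°.

∠Q ≈ 29.204°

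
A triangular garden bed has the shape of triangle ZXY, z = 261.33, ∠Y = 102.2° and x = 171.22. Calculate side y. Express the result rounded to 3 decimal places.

341.352

By the law of cosines, y² = z² + x² − 2·z·x·cos Y = 1.1652e+05, so y ≈ 341.35.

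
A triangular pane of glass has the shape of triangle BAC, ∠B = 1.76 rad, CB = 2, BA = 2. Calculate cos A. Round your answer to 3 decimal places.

0.771

By the law of cosines, AC² = CB² + BA² − 2·CB·BA·cos B = 9.5046, so AC ≈ 3.083.
Law of cosines again: cos A = (BA² + AC² − CB²)/(2·BA·AC) ≈ 0.77074, so ∠A ≈ 0.691 rad.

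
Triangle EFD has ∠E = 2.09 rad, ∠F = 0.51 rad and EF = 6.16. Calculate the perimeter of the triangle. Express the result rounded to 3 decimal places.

The third angle is ∠D = π − ∠E − ∠F = 0.542 rad.
Law of sines: FD = EF·sin E/sin D ≈ 10.375.
Law of sines: DE = EF·sin F/sin D ≈ 5.8335.
Semiperimeter s = (10.375+5.8335+6.16)/2 = 11.184.
Perimeter = 10.375 + 5.8335 + 6.16 = 22.368.

22.368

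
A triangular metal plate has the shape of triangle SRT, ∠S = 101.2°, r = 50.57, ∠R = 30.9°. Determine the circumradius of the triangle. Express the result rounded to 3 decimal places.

The third angle is ∠T = 180° − ∠S − ∠R = 47.90°.
Law of sines: s = r·sin S/sin R ≈ 96.598.
Law of sines: t = r·sin T/sin R ≈ 73.065.
Circumradius = r/(2 sin R) ≈ 49.237.

49.237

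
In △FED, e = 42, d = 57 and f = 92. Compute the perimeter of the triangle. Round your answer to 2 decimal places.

191.00

Perimeter = 92 + 42 + 57 = 191.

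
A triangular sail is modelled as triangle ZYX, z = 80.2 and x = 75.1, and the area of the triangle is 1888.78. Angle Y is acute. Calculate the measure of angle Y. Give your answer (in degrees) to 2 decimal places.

From area = ½·x·z·sin Y, we get sin Y = 2·area/(x·z) ≈ 0.62719.
Taking the acute solution, ∠Y ≈ 38.84°.

∠Y ≈ 38.84°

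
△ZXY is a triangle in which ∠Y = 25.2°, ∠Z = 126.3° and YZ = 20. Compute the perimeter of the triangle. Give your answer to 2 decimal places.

The third angle is ∠X = 180° − ∠Y − ∠Z = 28.50°.
Law of sines: XY = YZ·sin Z/sin X ≈ 33.78.
Law of sines: ZX = YZ·sin Y/sin X ≈ 17.846.
Semiperimeter s = (33.78+20+17.846)/2 = 35.813.
Perimeter = 33.78 + 20 + 17.846 = 71.627.

71.63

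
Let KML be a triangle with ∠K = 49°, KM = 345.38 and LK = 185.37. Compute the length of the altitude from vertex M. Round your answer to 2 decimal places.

260.66

By the law of cosines, ML² = LK² + KM² − 2·LK·KM·cos K = 69644, so ML ≈ 263.9.
Area = ½·LK·KM·sin K ≈ 24159.
The altitude from M has length 2·area/LK ≈ 260.66.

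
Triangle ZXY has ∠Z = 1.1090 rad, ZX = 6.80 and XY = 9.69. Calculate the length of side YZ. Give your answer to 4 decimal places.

Law of sines: sin Y = ZX·sin Z/XY ≈ 0.62825.
Since XY ≥ ZX, only the acute value applies: ∠Y ≈ 0.6793 rad.
Then ∠X = π − ∠Z − ∠Y ≈ 1.3533 rad.
Law of sines gives YZ = XY·sin X/sin Z ≈ 10.569.

10.5687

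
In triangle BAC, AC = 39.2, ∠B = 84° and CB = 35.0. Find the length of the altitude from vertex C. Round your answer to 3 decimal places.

Law of sines: sin A = CB·sin B/AC ≈ 0.88797.
Since AC ≥ CB, only the acute value applies: ∠A ≈ 62.62°.
Then ∠C = 180° − ∠B − ∠A ≈ 33.38°.
Law of sines gives BA = AC·sin C/sin B ≈ 21.687.
Area = ½·AC·CB·sin C ≈ 377.44.
The altitude from C has length 2·area/BA ≈ 34.808.

h_C ≈ 34.808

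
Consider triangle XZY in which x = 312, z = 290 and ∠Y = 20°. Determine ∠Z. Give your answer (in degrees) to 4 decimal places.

∠Z ≈ 68.2909°

By the law of cosines, y² = x² + z² − 2·x·z·cos Y = 11397, so y ≈ 106.76.
Law of cosines again: cos Z = (y² + x² − z²)/(2·y·x) ≈ 0.36989, so ∠Z ≈ 68.29°.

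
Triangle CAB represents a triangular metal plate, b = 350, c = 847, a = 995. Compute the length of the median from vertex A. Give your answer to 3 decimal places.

Median from A: ½√(2·b² + 2·c² − a²) ≈ 415.27.

m_A ≈ 415.269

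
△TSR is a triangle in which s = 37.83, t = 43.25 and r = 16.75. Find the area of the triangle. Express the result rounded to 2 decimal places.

Semiperimeter p = (43.25 + 37.83 + 16.75)/2 = 48.915.
Heron's formula: area = √(48.915·5.665·11.085·32.165) ≈ 314.33.

area ≈ 314.33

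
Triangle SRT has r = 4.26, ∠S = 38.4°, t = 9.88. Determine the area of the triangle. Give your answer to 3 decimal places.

Area = ½·r·t·sin S ≈ 13.072.

13.072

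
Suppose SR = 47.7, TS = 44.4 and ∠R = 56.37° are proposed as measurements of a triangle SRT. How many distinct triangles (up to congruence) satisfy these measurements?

SR·sin R = 47.7·sin(56.37°) ≈ 39.72.
Since SR sin R < TS < SR (39.72 < 44.4 < 47.7), two triangles exist.

2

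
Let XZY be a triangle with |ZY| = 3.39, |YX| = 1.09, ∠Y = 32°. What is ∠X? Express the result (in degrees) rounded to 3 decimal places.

By the law of cosines, |XZ|² = |ZY|² + |YX|² − 2·|ZY|·|YX|·cos Y = 6.413, so |XZ| ≈ 2.5324.
Law of cosines again: cos X = (|YX|² + |XZ|² − |ZY|²)/(2·|YX|·|XZ|) ≈ -0.70482, so ∠X ≈ 134.82°.

∠X ≈ 134.815°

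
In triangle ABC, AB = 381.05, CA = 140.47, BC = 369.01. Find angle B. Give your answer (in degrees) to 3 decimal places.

21.510

By the law of cosines, cos B = (AB² + BC² − CA²) / (2·AB·BC) ≈ 0.93035, so ∠B ≈ 21.51°.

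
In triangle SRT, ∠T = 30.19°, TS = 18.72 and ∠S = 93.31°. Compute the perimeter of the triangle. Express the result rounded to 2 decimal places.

The third angle is ∠R = 180° − ∠T − ∠S = 56.50°.
Law of sines: RT = TS·sin S/sin R ≈ 22.412.
Law of sines: SR = TS·sin T/sin R ≈ 11.289.
Semiperimeter s = (22.412+18.72+11.289)/2 = 26.21.
Perimeter = 22.412 + 18.72 + 11.289 = 52.421.

52.42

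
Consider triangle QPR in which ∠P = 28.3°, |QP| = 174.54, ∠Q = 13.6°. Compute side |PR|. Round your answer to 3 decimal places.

61.455

The third angle is ∠R = 180° − ∠Q − ∠P = 138.10°.
Law of sines: |PR| = |QP|·sin Q/sin R ≈ 61.455.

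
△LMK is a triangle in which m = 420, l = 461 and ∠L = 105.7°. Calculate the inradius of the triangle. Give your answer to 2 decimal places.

r ≈ 44.08

Law of sines: sin M = m·sin L/l ≈ 0.87707.
Since l ≥ m, only the acute value applies: ∠M ≈ 61.29°.
Then ∠K = 180° − ∠L − ∠M ≈ 13.01°.
Law of sines gives k = l·sin K/sin L ≈ 107.79.
Area = ½·l·m·sin K ≈ 21792.
Semiperimeter s = (461+420+107.79)/2 = 494.4.
Inradius = area/s = 21792/494.4 ≈ 44.078.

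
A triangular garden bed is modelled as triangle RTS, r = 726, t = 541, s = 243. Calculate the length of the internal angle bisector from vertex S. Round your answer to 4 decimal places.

By the law of cosines, cos S = (r² + t² − s²) / (2·r·t) ≈ 0.96840, so ∠S ≈ 14.44°.
The bisector from S has length 2·r·t·cos(∠S/2)/(r+t) ≈ 615.08.

t_S ≈ 615.0760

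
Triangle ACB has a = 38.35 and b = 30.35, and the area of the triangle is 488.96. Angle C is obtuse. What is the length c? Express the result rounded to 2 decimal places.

60.45

From area = ½·b·a·sin C, we get sin C = 2·area/(b·a) ≈ 0.84019.
Taking the obtuse solution, ∠C ≈ 122.84°.
Law of cosines then gives c ≈ 60.45.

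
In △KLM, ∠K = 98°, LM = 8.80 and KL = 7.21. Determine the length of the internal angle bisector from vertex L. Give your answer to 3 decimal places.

7.694

Law of sines: sin M = KL·sin K/LM ≈ 0.81134.
Since LM ≥ KL, only the acute value applies: ∠M ≈ 54.23°.
Then ∠L = 180° − ∠K − ∠M ≈ 27.77°.
Law of sines gives MK = LM·sin L/sin K ≈ 4.1408.
The bisector from L has length 2·KL·LM·cos(∠L/2)/(KL+LM) ≈ 7.6944.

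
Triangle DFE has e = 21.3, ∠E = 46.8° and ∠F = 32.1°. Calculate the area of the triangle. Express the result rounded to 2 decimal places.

The third angle is ∠D = 180° − ∠F − ∠E = 101.10°.
Law of sines: d = e·sin D/sin E ≈ 28.673.
Law of sines: f = e·sin F/sin E ≈ 15.527.
Area = ½·e·d·sin F ≈ 162.27.

162.27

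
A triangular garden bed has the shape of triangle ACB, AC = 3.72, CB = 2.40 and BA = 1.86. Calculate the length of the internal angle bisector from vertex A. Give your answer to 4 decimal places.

By the law of cosines, cos A = (BA² + AC² − CB²) / (2·BA·AC) ≈ 0.83377, so ∠A ≈ 33.51°.
The bisector from A has length 2·BA·AC·cos(∠A/2)/(BA+AC) ≈ 2.3747.

t_A ≈ 2.3747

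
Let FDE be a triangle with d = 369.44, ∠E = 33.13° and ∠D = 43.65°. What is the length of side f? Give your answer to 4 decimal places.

The third angle is ∠F = 180° − ∠D − ∠E = 103.22°.
Law of sines: f = d·sin F/sin D ≈ 521.04.

521.0415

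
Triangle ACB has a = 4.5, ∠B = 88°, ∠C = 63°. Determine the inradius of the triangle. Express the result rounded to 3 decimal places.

The third angle is ∠A = 180° − ∠C − ∠B = 29.00°.
Law of sines: c = a·sin C/sin A ≈ 8.2703.
Law of sines: b = a·sin B/sin A ≈ 9.2763.
Area = ½·a·c·sin B ≈ 18.597.
Semiperimeter s = (4.5+8.2703+9.2763)/2 = 11.023.
Inradius = area/s = 18.597/11.023 ≈ 1.687.

1.687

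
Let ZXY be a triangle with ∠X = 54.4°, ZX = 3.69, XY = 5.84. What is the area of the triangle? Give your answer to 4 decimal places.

8.7610

Area = ½·ZX·XY·sin X ≈ 8.761.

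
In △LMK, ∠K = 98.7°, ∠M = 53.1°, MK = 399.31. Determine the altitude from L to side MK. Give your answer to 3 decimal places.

The third angle is ∠L = 180° − ∠M − ∠K = 28.20°.
Law of sines: KL = MK·sin M/sin L ≈ 675.74.
Law of sines: LM = MK·sin K/sin L ≈ 835.29.
Area = ½·MK·KL·sin K ≈ 1.3336e+05.
The altitude from L has length 2·area/MK ≈ 667.97.

h_L ≈ 667.966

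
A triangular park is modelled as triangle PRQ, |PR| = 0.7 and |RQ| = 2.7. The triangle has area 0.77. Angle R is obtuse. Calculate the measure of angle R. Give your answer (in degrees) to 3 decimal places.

From area = ½·|PR|·|RQ|·sin R, we get sin R = 2·area/(|PR|·|RQ|) ≈ 0.81481.
Taking the obtuse solution, ∠R ≈ 125.43°.

∠R ≈ 125.431°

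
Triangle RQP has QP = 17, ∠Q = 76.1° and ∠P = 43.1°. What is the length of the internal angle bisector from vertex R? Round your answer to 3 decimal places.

The third angle is ∠R = 180° − ∠Q − ∠P = 60.80°.
Law of sines: PR = QP·sin Q/sin R ≈ 18.905.
Law of sines: RQ = QP·sin P/sin R ≈ 13.307.
The bisector from R has length 2·PR·RQ·cos(∠R/2)/(PR+RQ) ≈ 13.472.

t_R ≈ 13.472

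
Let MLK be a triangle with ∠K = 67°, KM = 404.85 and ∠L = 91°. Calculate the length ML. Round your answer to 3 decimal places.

The third angle is ∠M = 180° − ∠L − ∠K = 22.00°.
Law of sines: ML = KM·sin K/sin L ≈ 372.72.

372.723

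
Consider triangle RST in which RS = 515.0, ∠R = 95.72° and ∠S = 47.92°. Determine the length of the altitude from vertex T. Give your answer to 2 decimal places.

The third angle is ∠T = 180° − ∠R − ∠S = 36.36°.
Law of sines: ST = RS·sin R/sin T ≈ 864.35.
Law of sines: TR = RS·sin S/sin T ≈ 644.74.
Area = ½·RS·ST·sin S ≈ 1.6519e+05.
The altitude from T has length 2·area/RS ≈ 641.53.

h_T ≈ 641.53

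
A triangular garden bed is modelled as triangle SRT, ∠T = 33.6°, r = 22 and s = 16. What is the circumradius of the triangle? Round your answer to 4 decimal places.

11.1987

By the law of cosines, t² = s² + r² − 2·s·r·cos T = 153.62, so t ≈ 12.394.
Area = ½·s·r·sin T ≈ 97.397.
Circumradius = t/(2 sin T) ≈ 11.199.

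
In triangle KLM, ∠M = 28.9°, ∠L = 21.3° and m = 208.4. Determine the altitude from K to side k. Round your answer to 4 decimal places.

h_K ≈ 75.7016

The third angle is ∠K = 180° − ∠L − ∠M = 129.80°.
Law of sines: k = m·sin K/sin M ≈ 331.3.
Law of sines: l = m·sin L/sin M ≈ 156.64.
Area = ½·m·k·sin L ≈ 12540.
The altitude from K has length 2·area/k ≈ 75.702.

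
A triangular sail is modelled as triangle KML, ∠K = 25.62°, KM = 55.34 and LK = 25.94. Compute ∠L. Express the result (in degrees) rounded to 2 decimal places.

∠L ≈ 135.04°

By the law of cosines, ML² = LK² + KM² − 2·LK·KM·cos K = 1146.6, so ML ≈ 33.862.
Law of cosines again: cos L = (ML² + LK² − KM²)/(2·ML·LK) ≈ -0.70755, so ∠L ≈ 135.04°.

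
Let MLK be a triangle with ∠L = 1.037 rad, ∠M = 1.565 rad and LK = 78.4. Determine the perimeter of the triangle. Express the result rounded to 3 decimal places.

186.176

The third angle is ∠K = π − ∠M − ∠L = 0.540 rad.
Law of sines: KM = LK·sin L/sin M ≈ 67.494.
Law of sines: ML = LK·sin K/sin M ≈ 40.282.
Semiperimeter s = (78.4+67.494+40.282)/2 = 93.088.
Perimeter = 78.4 + 67.494 + 40.282 = 186.18.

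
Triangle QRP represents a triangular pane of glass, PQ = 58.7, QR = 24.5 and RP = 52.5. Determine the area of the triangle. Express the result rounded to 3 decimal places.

Semiperimeter s = (52.5 + 58.7 + 24.5)/2 = 67.85.
Heron's formula: area = √(67.85·15.35·9.15·43.35) ≈ 642.74.

area ≈ 642.738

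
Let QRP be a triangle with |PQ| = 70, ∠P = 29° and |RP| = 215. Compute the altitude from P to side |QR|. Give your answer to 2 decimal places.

By the law of cosines, |QR|² = |RP|² + |PQ|² − 2·|RP|·|PQ|·cos P = 24799, so |QR| ≈ 157.48.
Area = ½·|RP|·|PQ|·sin P ≈ 3648.2.
The altitude from P has length 2·area/|QR| ≈ 46.333.

h_P ≈ 46.33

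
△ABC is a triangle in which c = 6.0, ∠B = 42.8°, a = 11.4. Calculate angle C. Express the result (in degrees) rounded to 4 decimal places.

By the law of cosines, b² = c² + a² − 2·c·a·cos B = 65.586, so b ≈ 8.0985.
Law of cosines again: cos C = (a² + b² − c²)/(2·a·b) ≈ 0.86406, so ∠C ≈ 30.22°.

∠C ≈ 30.2241°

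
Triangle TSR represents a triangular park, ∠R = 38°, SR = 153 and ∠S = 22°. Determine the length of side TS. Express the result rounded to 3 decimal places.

108.768

The third angle is ∠T = 180° − ∠S − ∠R = 120.00°.
Law of sines: TS = SR·sin R/sin T ≈ 108.77.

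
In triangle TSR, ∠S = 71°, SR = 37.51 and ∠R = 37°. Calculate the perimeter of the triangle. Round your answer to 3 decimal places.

perimeter ≈ 98.537

The third angle is ∠T = 180° − ∠S − ∠R = 72.00°.
Law of sines: RT = SR·sin S/sin T ≈ 37.292.
Law of sines: TS = SR·sin R/sin T ≈ 23.736.
Semiperimeter s = (37.51+37.292+23.736)/2 = 49.269.
Perimeter = 37.51 + 37.292 + 23.736 = 98.537.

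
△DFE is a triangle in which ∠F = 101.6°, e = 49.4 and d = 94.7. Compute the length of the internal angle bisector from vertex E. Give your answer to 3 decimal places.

By the law of cosines, f² = e² + d² − 2·e·d·cos F = 13290, so f ≈ 115.28.
Law of cosines again: cos E = (d² + f² − e²)/(2·d·f) ≈ 0.90763, so ∠E ≈ 24.82°.
The bisector from E has length 2·d·f·cos(∠E/2)/(d+f) ≈ 101.55.

t_E ≈ 101.553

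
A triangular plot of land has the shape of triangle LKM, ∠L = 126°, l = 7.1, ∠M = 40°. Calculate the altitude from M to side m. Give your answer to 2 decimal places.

The third angle is ∠K = 180° − ∠M − ∠L = 14.00°.
Law of sines: k = l·sin K/sin L ≈ 2.1231.
Law of sines: m = l·sin M/sin L ≈ 5.6412.
Area = ½·l·k·sin M ≈ 4.8448.
The altitude from M has length 2·area/m ≈ 1.7176.

1.72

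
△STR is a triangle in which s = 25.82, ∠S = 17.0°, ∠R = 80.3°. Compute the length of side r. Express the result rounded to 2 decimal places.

The third angle is ∠T = 180° − ∠R − ∠S = 82.70°.
Law of sines: r = s·sin R/sin S ≈ 87.05.

87.05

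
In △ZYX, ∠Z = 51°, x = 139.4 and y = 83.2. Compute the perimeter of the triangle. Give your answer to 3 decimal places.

331.029

By the law of cosines, z² = y² + x² − 2·y·x·cos Z = 11757, so z ≈ 108.43.
Semiperimeter s = (108.43+83.2+139.4)/2 = 165.51.
Perimeter = 108.43 + 83.2 + 139.4 = 331.03.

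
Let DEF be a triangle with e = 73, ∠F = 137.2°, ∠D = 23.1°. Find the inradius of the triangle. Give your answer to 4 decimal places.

The third angle is ∠E = 180° − ∠F − ∠D = 19.70°.
Law of sines: d = e·sin D/sin E ≈ 84.963.
Law of sines: f = e·sin F/sin E ≈ 147.14.
Area = ½·e·d·sin F ≈ 2107.
Semiperimeter s = (84.963+73+147.14)/2 = 152.55.
Inradius = area/s = 2107/152.55 ≈ 13.812.

r ≈ 13.8122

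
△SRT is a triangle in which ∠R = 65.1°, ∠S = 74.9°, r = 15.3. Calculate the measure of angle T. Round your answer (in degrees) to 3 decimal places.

∠T ≈ 40.000°

The third angle is ∠T = 180° − ∠S − ∠R = 40.00°.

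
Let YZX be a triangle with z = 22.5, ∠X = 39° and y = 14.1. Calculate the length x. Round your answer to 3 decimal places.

By the law of cosines, x² = y² + z² − 2·y·z·cos X = 211.96, so x ≈ 14.559.

14.559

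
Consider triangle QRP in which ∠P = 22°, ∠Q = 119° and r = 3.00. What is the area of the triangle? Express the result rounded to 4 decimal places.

area ≈ 2.3428

The third angle is ∠R = 180° − ∠P − ∠Q = 39.00°.
Law of sines: q = r·sin Q/sin R ≈ 4.1694.
Law of sines: p = r·sin P/sin R ≈ 1.7858.
Area = ½·r·q·sin P ≈ 2.3428.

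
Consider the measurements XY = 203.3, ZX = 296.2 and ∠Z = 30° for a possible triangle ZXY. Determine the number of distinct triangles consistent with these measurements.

2

ZX·sin Z = 296.2·sin(30°) ≈ 148.1.
Since ZX sin Z < XY < ZX (148.1 < 203.3 < 296.2), two triangles exist.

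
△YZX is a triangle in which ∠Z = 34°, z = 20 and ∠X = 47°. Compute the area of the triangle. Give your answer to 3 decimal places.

The third angle is ∠Y = 180° − ∠Z − ∠X = 99.00°.
Law of sines: y = z·sin Y/sin Z ≈ 35.325.
Law of sines: x = z·sin X/sin Z ≈ 26.157.
Area = ½·z·y·sin X ≈ 258.35.

area ≈ 258.354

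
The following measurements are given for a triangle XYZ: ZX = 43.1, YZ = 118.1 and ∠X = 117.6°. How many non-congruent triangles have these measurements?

ZX·sin X = 43.1·sin(117.6°) ≈ 38.2.
Since ∠X is not acute, a triangle exists only if YZ > ZX; here YZ > ZX, so there is exactly one triangle.

1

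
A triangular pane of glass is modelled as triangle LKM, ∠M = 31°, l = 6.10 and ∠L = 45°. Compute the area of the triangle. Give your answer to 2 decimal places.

area ≈ 13.15

The third angle is ∠K = 180° − ∠M − ∠L = 104.00°.
Law of sines: k = l·sin K/sin L ≈ 8.3705.
Law of sines: m = l·sin M/sin L ≈ 4.4431.
Area = ½·l·k·sin M ≈ 13.149.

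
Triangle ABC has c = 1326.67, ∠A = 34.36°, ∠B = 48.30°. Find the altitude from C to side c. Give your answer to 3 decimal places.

h_C ≈ 563.672

The third angle is ∠C = 180° − ∠A − ∠B = 97.34°.
Law of sines: a = c·sin A/sin C ≈ 754.95.
Law of sines: b = c·sin B/sin C ≈ 998.73.
Area = ½·c·a·sin B ≈ 3.739e+05.
The altitude from C has length 2·area/c ≈ 563.67.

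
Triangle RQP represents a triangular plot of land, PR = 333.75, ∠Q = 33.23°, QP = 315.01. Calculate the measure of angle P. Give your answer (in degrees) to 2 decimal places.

115.62

Law of sines: sin R = QP·sin Q/PR ≈ 0.51723.
Since PR ≥ QP, only the acute value applies: ∠R ≈ 31.15°.
Then ∠P = 180° − ∠Q − ∠R ≈ 115.62°.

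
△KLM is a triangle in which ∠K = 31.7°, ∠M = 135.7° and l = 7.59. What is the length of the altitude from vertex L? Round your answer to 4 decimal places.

The third angle is ∠L = 180° − ∠M − ∠K = 12.60°.
Law of sines: k = l·sin K/sin L ≈ 18.283.
Law of sines: m = l·sin M/sin L ≈ 24.3.
Area = ½·l·k·sin M ≈ 48.459.
The altitude from L has length 2·area/l ≈ 12.769.

12.7692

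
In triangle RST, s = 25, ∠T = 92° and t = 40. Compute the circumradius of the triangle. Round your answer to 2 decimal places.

Law of sines: sin S = s·sin T/t ≈ 0.62462.
Since t ≥ s, only the acute value applies: ∠S ≈ 38.65°.
Then ∠R = 180° − ∠T − ∠S ≈ 49.35°.
Law of sines gives r = t·sin R/sin T ≈ 30.365.
Circumradius = t/(2 sin T) ≈ 20.012.

20.01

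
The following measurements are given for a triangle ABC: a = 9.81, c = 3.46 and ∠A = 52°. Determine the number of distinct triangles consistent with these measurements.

c·sin A = 3.46·sin(52°) ≈ 2.727.
Since a ≥ c, exactly one triangle exists.

1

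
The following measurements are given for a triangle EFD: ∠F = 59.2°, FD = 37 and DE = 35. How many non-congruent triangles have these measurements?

FD·sin F = 37·sin(59.2°) ≈ 31.78.
Since FD sin F < DE < FD (31.78 < 35 < 37), two triangles exist.

2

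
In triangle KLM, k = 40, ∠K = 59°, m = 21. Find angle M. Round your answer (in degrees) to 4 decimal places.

∠M ≈ 26.7445°

Law of sines: sin M = m·sin K/k ≈ 0.45001.
Since k ≥ m, only the acute value applies: ∠M ≈ 26.74°.
Then ∠L = 180° − ∠K − ∠M ≈ 94.26°.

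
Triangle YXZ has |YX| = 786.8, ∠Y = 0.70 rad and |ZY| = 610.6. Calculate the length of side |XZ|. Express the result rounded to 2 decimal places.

506.95

By the law of cosines, |XZ|² = |ZY|² + |YX|² − 2·|ZY|·|YX|·cos Y = 2.57e+05, so |XZ| ≈ 506.95.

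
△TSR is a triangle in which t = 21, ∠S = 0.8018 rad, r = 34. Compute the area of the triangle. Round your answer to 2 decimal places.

256.54

Area = ½·r·t·sin S ≈ 256.54.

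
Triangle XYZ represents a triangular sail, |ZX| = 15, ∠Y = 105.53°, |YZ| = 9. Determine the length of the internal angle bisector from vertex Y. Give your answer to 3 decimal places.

t_Y ≈ 5.686

Law of sines: sin X = |YZ|·sin Y/|ZX| ≈ 0.57809.
Since |ZX| ≥ |YZ|, only the acute value applies: ∠X ≈ 35.32°.
Then ∠Z = 180° − ∠Y − ∠X ≈ 39.15°.
Law of sines gives |XY| = |ZX|·sin Z/sin Y ≈ 9.8299.
The bisector from Y has length 2·|XY|·|YZ|·cos(∠Y/2)/(|XY|+|YZ|) ≈ 5.6858.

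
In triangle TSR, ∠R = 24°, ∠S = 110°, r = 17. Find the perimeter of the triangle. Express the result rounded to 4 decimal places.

The third angle is ∠T = 180° − ∠S − ∠R = 46.00°.
Law of sines: t = r·sin T/sin R ≈ 30.066.
Law of sines: s = r·sin S/sin R ≈ 39.275.
Semiperimeter p = (30.066+39.275+17)/2 = 43.171.
Perimeter = 30.066 + 39.275 + 17 = 86.341.

86.3411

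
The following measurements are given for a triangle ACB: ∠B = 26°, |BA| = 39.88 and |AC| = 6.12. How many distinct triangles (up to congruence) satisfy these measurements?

|BA|·sin B = 39.88·sin(26°) ≈ 17.48.
Since |AC| = 6.12 < 17.48 = |BA| sin B, no triangle exists.

0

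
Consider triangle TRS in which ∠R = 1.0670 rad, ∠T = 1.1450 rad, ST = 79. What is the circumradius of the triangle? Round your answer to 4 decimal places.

45.1039

The third angle is ∠S = π − ∠T − ∠R = 0.9296 rad.
Law of sines: RS = ST·sin T/sin R ≈ 82.153.
Law of sines: TR = ST·sin S/sin R ≈ 72.29.
Circumradius = ST/(2 sin R) ≈ 45.104.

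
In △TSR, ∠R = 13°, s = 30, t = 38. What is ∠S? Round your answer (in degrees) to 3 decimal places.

∠S ≈ 37.582°

By the law of cosines, r² = t² + s² − 2·t·s·cos R = 122.44, so r ≈ 11.065.
Law of cosines again: cos S = (r² + t² − s²)/(2·r·t) ≈ 0.79248, so ∠S ≈ 37.58°.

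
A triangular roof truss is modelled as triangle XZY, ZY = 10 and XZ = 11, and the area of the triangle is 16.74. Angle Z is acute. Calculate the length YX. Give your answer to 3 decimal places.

3.382

From area = ½·XZ·ZY·sin Z, we get sin Z = 2·area/(XZ·ZY) ≈ 0.30436.
Taking the acute solution, ∠Z ≈ 17.72°.
Law of cosines then gives YX ≈ 3.382.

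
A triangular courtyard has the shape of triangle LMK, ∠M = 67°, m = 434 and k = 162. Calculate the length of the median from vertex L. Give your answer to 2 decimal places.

Law of sines: sin K = k·sin M/m ≈ 0.34360.
Since m ≥ k, only the acute value applies: ∠K ≈ 20.10°.
Then ∠L = 180° − ∠M − ∠K ≈ 92.90°.
Law of sines gives l = m·sin L/sin M ≈ 470.88.
Median from L: ½√(2·m² + 2·k² − l²) ≈ 227.75.

227.75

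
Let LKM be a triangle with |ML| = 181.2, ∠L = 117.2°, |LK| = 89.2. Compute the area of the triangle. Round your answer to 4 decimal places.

Area = ½·|ML|·|LK|·sin L ≈ 7187.8.

7187.8362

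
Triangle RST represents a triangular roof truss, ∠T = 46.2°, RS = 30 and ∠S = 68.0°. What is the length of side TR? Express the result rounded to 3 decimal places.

The third angle is ∠R = 180° − ∠S − ∠T = 65.80°.
Law of sines: TR = RS·sin S/sin T ≈ 38.538.

38.538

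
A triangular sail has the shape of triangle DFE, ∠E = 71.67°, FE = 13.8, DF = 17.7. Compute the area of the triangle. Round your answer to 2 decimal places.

Law of sines: sin D = FE·sin E/DF ≈ 0.74010.
Since DF ≥ FE, only the acute value applies: ∠D ≈ 47.74°.
Then ∠F = 180° − ∠E − ∠D ≈ 60.59°.
Law of sines gives ED = DF·sin F/sin E ≈ 16.243.
Area = ½·DF·FE·sin F ≈ 106.39.

area ≈ 106.39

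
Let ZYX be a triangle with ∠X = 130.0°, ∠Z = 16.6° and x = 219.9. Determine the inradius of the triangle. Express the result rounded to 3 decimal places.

r ≈ 21.584

The third angle is ∠Y = 180° − ∠X − ∠Z = 33.40°.
Law of sines: z = x·sin Z/sin X ≈ 82.009.
Law of sines: y = x·sin Y/sin X ≈ 158.02.
Area = ½·x·z·sin Y ≈ 4963.7.
Semiperimeter s = (82.009+158.02+219.9)/2 = 229.96.
Inradius = area/s = 4963.7/229.96 ≈ 21.584.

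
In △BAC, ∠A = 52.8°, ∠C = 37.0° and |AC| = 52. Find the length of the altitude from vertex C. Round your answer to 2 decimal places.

The third angle is ∠B = 180° − ∠A − ∠C = 90.20°.
Law of sines: |CB| = |AC|·sin A/sin B ≈ 41.42.
Law of sines: |BA| = |AC|·sin C/sin B ≈ 31.295.
Area = ½·|AC|·|CB|·sin C ≈ 648.1.
The altitude from C has length 2·area/|BA| ≈ 41.42.

h_C ≈ 41.42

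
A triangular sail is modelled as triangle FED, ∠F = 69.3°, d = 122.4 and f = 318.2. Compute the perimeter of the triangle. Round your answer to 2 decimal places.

Law of sines: sin D = d·sin F/f ≈ 0.35983.
Since f ≥ d, only the acute value applies: ∠D ≈ 21.09°.
Then ∠E = 180° − ∠F − ∠D ≈ 89.61°.
Law of sines gives e = f·sin E/sin F ≈ 340.15.
Semiperimeter s = (318.2+340.15+122.4)/2 = 390.38.
Perimeter = 318.2 + 340.15 + 122.4 = 780.75.

perimeter ≈ 780.75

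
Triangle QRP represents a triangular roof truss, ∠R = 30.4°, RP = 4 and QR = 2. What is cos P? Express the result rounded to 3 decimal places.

By the law of cosines, PQ² = QR² + RP² − 2·QR·RP·cos R = 6.1998, so PQ ≈ 2.4899.
Law of cosines again: cos P = (RP² + PQ² − QR²)/(2·RP·PQ) ≈ 0.91367, so ∠P ≈ 23.98°.

0.914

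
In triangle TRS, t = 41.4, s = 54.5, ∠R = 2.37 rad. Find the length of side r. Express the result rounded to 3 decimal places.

88.988

By the law of cosines, r² = s² + t² − 2·s·t·cos R = 7918.8, so r ≈ 88.988.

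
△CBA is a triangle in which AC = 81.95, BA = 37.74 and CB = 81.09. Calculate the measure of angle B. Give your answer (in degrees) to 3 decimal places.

77.890

By the law of cosines, cos B = (CB² + BA² − AC²) / (2·CB·BA) ≈ 0.20980, so ∠B ≈ 77.89°.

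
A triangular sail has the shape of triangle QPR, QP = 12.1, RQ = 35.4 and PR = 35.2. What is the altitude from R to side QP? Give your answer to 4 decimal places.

Semiperimeter s = (35.2 + 35.4 + 12.1)/2 = 41.35.
Heron's formula: area = √(41.35·6.15·5.95·29.25) ≈ 210.38.
The altitude from R has length 2·area/QP ≈ 34.773.

h_R ≈ 34.7729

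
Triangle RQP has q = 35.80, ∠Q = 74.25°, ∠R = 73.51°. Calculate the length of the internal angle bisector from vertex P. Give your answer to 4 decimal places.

34.3282

The third angle is ∠P = 180° − ∠R − ∠Q = 32.24°.
Law of sines: r = q·sin R/sin Q ≈ 35.667.
Law of sines: p = q·sin P/sin Q ≈ 19.843.
The bisector from P has length 2·r·q·cos(∠P/2)/(r+q) ≈ 34.328.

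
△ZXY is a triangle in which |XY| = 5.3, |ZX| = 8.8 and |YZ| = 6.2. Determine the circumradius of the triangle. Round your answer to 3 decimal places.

4.462

By the law of cosines, cos Z = (|YZ|² + |ZX|² − |XY|²) / (2·|YZ|·|ZX|) ≈ 0.80453, so ∠Z ≈ 0.636 rad.
Circumradius = |XY|/(2 sin Z) ≈ 4.4619.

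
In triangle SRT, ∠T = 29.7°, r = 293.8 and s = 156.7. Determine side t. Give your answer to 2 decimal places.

By the law of cosines, t² = s² + r² − 2·s·r·cos T = 30892, so t ≈ 175.76.

175.76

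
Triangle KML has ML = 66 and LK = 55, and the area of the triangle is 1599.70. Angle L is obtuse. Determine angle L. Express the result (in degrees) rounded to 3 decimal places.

∠L ≈ 118.191°

From area = ½·ML·LK·sin L, we get sin L = 2·area/(ML·LK) ≈ 0.88138.
Taking the obtuse solution, ∠L ≈ 118.19°.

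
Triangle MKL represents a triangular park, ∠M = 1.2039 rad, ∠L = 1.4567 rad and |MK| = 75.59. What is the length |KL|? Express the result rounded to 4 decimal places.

71.0209

The third angle is ∠K = π − ∠L − ∠M = 0.4810 rad.
Law of sines: |KL| = |MK|·sin M/sin L ≈ 71.021.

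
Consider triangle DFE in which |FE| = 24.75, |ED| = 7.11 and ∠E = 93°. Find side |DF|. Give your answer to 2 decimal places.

26.11

By the law of cosines, |DF|² = |FE|² + |ED|² − 2·|FE|·|ED|·cos E = 681.53, so |DF| ≈ 26.106.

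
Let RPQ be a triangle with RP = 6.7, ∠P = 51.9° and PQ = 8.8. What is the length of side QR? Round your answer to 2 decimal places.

By the law of cosines, QR² = RP² + PQ² − 2·RP·PQ·cos P = 49.569, so QR ≈ 7.0405.

7.04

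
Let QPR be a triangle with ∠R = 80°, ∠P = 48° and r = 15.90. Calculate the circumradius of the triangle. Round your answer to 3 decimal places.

8.073

The third angle is ∠Q = 180° − ∠P − ∠R = 52.00°.
Law of sines: q = r·sin Q/sin R ≈ 12.723.
Law of sines: p = r·sin P/sin R ≈ 11.998.
Circumradius = r/(2 sin R) ≈ 8.0726.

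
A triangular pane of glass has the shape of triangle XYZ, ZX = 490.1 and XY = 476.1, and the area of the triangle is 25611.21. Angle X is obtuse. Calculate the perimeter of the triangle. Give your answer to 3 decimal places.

perimeter ≈ 1926.491

From area = ½·ZX·XY·sin X, we get sin X = 2·area/(ZX·XY) ≈ 0.21952.
Taking the obtuse solution, ∠X ≈ 167.32°.
Law of cosines then gives YZ ≈ 960.29.
Perimeter = 960.29 + 490.1 + 476.1 = 1926.5.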